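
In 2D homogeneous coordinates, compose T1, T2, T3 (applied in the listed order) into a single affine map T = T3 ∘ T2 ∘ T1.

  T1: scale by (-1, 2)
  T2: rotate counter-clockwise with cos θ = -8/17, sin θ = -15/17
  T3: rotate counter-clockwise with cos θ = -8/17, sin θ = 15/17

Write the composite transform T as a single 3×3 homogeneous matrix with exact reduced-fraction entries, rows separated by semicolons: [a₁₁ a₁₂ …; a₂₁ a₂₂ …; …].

T = [-1 0 0; 0 2 0; 0 0 1]

T1 = [-1 0 0; 0 2 0; 0 0 1]
T2·T1 = [8/17 30/17 0; 15/17 -16/17 0; 0 0 1]
T3·…·T1 = [-1 0 0; 0 2 0; 0 0 1]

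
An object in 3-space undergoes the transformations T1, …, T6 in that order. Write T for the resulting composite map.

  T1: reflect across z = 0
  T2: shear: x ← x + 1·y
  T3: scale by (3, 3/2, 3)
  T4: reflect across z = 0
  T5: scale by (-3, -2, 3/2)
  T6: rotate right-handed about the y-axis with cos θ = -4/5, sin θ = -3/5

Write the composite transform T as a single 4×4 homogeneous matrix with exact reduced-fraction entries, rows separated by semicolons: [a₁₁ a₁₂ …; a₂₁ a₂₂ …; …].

T1 = [1 0 0 0; 0 1 0 0; 0 0 -1 0; 0 0 0 1]
T2·T1 = [1 1 0 0; 0 1 0 0; 0 0 -1 0; 0 0 0 1]
T3·…·T1 = [3 3 0 0; 0 3/2 0 0; 0 0 -3 0; 0 0 0 1]
T4·…·T1 = [3 3 0 0; 0 3/2 0 0; 0 0 3 0; 0 0 0 1]
T5·…·T1 = [-9 -9 0 0; 0 -3 0 0; 0 0 9/2 0; 0 0 0 1]
T6·…·T1 = [36/5 36/5 -27/10 0; 0 -3 0 0; -27/5 -27/5 -18/5 0; 0 0 0 1]

T = [36/5 36/5 -27/10 0; 0 -3 0 0; -27/5 -27/5 -18/5 0; 0 0 0 1]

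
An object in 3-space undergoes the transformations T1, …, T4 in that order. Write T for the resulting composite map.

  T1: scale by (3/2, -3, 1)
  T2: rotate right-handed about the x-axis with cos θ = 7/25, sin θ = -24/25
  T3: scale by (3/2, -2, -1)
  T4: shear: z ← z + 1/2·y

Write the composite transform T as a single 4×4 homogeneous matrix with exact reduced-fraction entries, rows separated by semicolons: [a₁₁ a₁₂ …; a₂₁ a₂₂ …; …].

T = [9/4 0 0 0; 0 42/25 -48/25 0; 0 -51/25 -31/25 0; 0 0 0 1]

T1 = [3/2 0 0 0; 0 -3 0 0; 0 0 1 0; 0 0 0 1]
T2·T1 = [3/2 0 0 0; 0 -21/25 24/25 0; 0 72/25 7/25 0; 0 0 0 1]
T3·…·T1 = [9/4 0 0 0; 0 42/25 -48/25 0; 0 -72/25 -7/25 0; 0 0 0 1]
T4·…·T1 = [9/4 0 0 0; 0 42/25 -48/25 0; 0 -51/25 -31/25 0; 0 0 0 1]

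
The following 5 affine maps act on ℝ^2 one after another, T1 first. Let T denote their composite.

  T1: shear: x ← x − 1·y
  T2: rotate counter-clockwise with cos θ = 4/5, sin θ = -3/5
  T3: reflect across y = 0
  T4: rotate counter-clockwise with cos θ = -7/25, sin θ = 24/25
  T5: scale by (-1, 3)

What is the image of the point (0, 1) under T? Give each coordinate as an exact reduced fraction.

T(p) = (-7/5, 3/5)

T1 shear: x ← x − 1·y: (0, 1) → (-1, 1)
T2 rotate counter-clockwise with cos θ = 4/5, sin θ = -3/5: (-1, 1) → (-1/5, 7/5)
T3 reflect across y = 0: (-1/5, 7/5) → (-1/5, -7/5)
T4 rotate counter-clockwise with cos θ = -7/25, sin θ = 24/25: (-1/5, -7/5) → (7/5, 1/5)
T5 scale by (-1, 3): (7/5, 1/5) → (-7/5, 3/5)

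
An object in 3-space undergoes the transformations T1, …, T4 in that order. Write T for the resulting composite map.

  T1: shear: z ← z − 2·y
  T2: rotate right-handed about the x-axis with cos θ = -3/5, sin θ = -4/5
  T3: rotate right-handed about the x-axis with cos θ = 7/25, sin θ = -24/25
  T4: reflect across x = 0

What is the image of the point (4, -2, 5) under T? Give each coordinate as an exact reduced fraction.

T1 shear: z ← z − 2·y: (4, -2, 5) → (4, -2, 9)
T2 rotate right-handed about the x-axis with cos θ = -3/5, sin θ = -4/5: (4, -2, 9) → (4, 42/5, -19/5)
T3 rotate right-handed about the x-axis with cos θ = 7/25, sin θ = -24/25: (4, 42/5, -19/5) → (4, -162/125, -1141/125)
T4 reflect across x = 0: (4, -162/125, -1141/125) → (-4, -162/125, -1141/125)

T(p) = (-4, -162/125, -1141/125)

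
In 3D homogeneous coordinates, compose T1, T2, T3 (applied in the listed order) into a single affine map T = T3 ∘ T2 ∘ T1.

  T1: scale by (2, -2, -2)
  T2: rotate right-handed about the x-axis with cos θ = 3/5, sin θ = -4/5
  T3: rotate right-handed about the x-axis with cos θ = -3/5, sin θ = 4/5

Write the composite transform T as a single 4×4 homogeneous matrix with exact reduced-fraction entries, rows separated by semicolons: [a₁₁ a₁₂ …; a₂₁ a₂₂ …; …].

T1 = [2 0 0 0; 0 -2 0 0; 0 0 -2 0; 0 0 0 1]
T2·T1 = [2 0 0 0; 0 -6/5 -8/5 0; 0 8/5 -6/5 0; 0 0 0 1]
T3·…·T1 = [2 0 0 0; 0 -14/25 48/25 0; 0 -48/25 -14/25 0; 0 0 0 1]

T = [2 0 0 0; 0 -14/25 48/25 0; 0 -48/25 -14/25 0; 0 0 0 1]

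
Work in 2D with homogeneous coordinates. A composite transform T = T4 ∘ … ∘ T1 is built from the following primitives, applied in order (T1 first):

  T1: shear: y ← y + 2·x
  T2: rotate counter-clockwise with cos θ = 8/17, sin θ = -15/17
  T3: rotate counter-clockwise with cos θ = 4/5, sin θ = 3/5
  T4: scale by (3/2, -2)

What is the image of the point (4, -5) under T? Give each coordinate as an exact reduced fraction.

T(p) = (624/85, -174/85)

T1 shear: y ← y + 2·x: (4, -5) → (4, 3)
T2 rotate counter-clockwise with cos θ = 8/17, sin θ = -15/17: (4, 3) → (77/17, -36/17)
T3 rotate counter-clockwise with cos θ = 4/5, sin θ = 3/5: (77/17, -36/17) → (416/85, 87/85)
T4 scale by (3/2, -2): (416/85, 87/85) → (624/85, -174/85)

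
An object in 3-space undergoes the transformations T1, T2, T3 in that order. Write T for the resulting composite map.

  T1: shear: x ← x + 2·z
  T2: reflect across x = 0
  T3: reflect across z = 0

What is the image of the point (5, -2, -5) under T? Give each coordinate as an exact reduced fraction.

T1 shear: x ← x + 2·z: (5, -2, -5) → (-5, -2, -5)
T2 reflect across x = 0: (-5, -2, -5) → (5, -2, -5)
T3 reflect across z = 0: (5, -2, -5) → (5, -2, 5)

T(p) = (5, -2, 5)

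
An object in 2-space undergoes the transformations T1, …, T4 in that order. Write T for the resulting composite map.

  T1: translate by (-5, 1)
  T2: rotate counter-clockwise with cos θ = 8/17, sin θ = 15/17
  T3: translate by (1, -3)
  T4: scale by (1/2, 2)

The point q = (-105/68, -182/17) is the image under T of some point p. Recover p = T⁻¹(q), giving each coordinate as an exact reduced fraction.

T1 = [1 0 -5; 0 1 1; 0 0 1]
T2·T1 = [8/17 -15/17 -55/17; 15/17 8/17 -67/17; 0 0 1]
T3·…·T1 = [8/17 -15/17 -38/17; 15/17 8/17 -118/17; 0 0 1]
T4·…·T1 = [4/17 -15/34 -19/17; 30/17 16/17 -236/17; 0 0 1]
det M = 1; M⁻¹ = [16/17 15/34 122/17; -30/17 4/17 22/17; 0 0 1]
M⁻¹ · (-105/68, -182/17)ᵀ = (1, 3/2)ᵀ

p = (1, 3/2)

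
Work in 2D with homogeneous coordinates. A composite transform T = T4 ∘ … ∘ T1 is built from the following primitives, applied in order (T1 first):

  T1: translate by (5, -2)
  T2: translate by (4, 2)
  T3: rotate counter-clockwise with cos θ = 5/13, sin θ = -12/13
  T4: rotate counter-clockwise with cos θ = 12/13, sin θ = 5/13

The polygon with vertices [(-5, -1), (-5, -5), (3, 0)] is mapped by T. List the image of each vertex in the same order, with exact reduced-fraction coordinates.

T1 translate by (5, -2): (-5, -1) → (0, -3); (-5, -5) → (0, -7); (3, 0) → (8, -2)
T2 translate by (4, 2): (0, -3) → (4, -1); (0, -7) → (4, -5); (8, -2) → (12, 0)
T3 rotate counter-clockwise with cos θ = 5/13, sin θ = -12/13: (4, -1) → (8/13, -53/13); (4, -5) → (-40/13, -73/13); (12, 0) → (60/13, -144/13)
T4 rotate counter-clockwise with cos θ = 12/13, sin θ = 5/13: (8/13, -53/13) → (361/169, -596/169); (-40/13, -73/13) → (-115/169, -1076/169); (60/13, -144/13) → (1440/169, -1428/169)

image vertices: (361/169, -596/169), (-115/169, -1076/169), (1440/169, -1428/169)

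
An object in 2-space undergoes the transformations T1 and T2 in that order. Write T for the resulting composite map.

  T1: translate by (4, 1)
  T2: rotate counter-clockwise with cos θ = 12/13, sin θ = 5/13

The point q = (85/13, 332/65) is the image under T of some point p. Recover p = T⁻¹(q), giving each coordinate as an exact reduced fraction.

p = (4, 6/5)

T1 = [1 0 4; 0 1 1; 0 0 1]
T2·T1 = [12/13 -5/13 43/13; 5/13 12/13 32/13; 0 0 1]
det M = 1; M⁻¹ = [12/13 5/13 -4; -5/13 12/13 -1; 0 0 1]
M⁻¹ · (85/13, 332/65)ᵀ = (4, 6/5)ᵀ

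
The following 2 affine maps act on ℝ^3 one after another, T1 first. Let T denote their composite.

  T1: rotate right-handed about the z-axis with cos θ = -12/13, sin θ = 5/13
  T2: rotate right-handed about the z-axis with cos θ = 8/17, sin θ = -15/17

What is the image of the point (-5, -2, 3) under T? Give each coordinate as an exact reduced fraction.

T1 rotate right-handed about the z-axis with cos θ = -12/13, sin θ = 5/13: (-5, -2, 3) → (70/13, -1/13, 3)
T2 rotate right-handed about the z-axis with cos θ = 8/17, sin θ = -15/17: (70/13, -1/13, 3) → (545/221, -1058/221, 3)

T(p) = (545/221, -1058/221, 3)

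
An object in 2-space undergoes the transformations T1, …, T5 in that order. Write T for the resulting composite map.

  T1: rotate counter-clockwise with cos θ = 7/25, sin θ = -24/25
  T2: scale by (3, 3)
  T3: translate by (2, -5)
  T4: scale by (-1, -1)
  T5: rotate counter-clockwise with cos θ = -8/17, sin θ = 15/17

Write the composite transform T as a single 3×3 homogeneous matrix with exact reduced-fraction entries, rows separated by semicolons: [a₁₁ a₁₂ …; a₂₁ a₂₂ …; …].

T = [-912/425 891/425 -59/17; -891/425 -912/425 -70/17; 0 0 1]

T1 = [7/25 24/25 0; -24/25 7/25 0; 0 0 1]
T2·T1 = [21/25 72/25 0; -72/25 21/25 0; 0 0 1]
T3·…·T1 = [21/25 72/25 2; -72/25 21/25 -5; 0 0 1]
T4·…·T1 = [-21/25 -72/25 -2; 72/25 -21/25 5; 0 0 1]
T5·…·T1 = [-912/425 891/425 -59/17; -891/425 -912/425 -70/17; 0 0 1]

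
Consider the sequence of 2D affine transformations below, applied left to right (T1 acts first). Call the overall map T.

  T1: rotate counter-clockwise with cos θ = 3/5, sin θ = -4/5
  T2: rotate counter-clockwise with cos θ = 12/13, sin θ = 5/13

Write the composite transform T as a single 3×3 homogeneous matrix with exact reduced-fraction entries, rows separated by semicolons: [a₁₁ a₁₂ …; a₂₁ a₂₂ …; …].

T = [56/65 33/65 0; -33/65 56/65 0; 0 0 1]

T1 = [3/5 4/5 0; -4/5 3/5 0; 0 0 1]
T2·T1 = [56/65 33/65 0; -33/65 56/65 0; 0 0 1]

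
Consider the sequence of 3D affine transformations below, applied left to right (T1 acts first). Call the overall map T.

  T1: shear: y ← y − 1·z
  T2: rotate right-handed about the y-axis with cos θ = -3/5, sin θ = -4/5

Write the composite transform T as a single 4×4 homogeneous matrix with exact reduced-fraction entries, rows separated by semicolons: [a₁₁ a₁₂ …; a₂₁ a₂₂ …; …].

T1 = [1 0 0 0; 0 1 -1 0; 0 0 1 0; 0 0 0 1]
T2·T1 = [-3/5 0 -4/5 0; 0 1 -1 0; 4/5 0 -3/5 0; 0 0 0 1]

T = [-3/5 0 -4/5 0; 0 1 -1 0; 4/5 0 -3/5 0; 0 0 0 1]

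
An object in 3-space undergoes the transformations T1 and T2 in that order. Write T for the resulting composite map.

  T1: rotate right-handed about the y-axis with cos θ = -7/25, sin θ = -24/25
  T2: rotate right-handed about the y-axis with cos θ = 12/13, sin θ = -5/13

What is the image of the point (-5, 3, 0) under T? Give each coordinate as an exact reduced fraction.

T(p) = (204/65, 3, -253/65)

T1 rotate right-handed about the y-axis with cos θ = -7/25, sin θ = -24/25: (-5, 3, 0) → (7/5, 3, -24/5)
T2 rotate right-handed about the y-axis with cos θ = 12/13, sin θ = -5/13: (7/5, 3, -24/5) → (204/65, 3, -253/65)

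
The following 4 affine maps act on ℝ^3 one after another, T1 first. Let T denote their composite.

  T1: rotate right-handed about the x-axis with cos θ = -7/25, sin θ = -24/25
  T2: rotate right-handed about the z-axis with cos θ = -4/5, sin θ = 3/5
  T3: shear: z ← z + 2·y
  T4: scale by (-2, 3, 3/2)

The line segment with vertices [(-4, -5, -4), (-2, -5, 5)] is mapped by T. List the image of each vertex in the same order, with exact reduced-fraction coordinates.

T1 rotate right-handed about the x-axis with cos θ = -7/25, sin θ = -24/25: (-4, -5, -4) → (-4, -61/25, 148/25); (-2, -5, 5) → (-2, 31/5, 17/5)
T2 rotate right-handed about the z-axis with cos θ = -4/5, sin θ = 3/5: (-4, -61/25, 148/25) → (583/125, -56/125, 148/25); (-2, 31/5, 17/5) → (-53/25, -154/25, 17/5)
T3 shear: z ← z + 2·y: (583/125, -56/125, 148/25) → (583/125, -56/125, 628/125); (-53/25, -154/25, 17/5) → (-53/25, -154/25, -223/25)
T4 scale by (-2, 3, 3/2): (583/125, -56/125, 628/125) → (-1166/125, -168/125, 942/125); (-53/25, -154/25, -223/25) → (106/25, -462/25, -669/50)

image vertices: (-1166/125, -168/125, 942/125), (106/25, -462/25, -669/50)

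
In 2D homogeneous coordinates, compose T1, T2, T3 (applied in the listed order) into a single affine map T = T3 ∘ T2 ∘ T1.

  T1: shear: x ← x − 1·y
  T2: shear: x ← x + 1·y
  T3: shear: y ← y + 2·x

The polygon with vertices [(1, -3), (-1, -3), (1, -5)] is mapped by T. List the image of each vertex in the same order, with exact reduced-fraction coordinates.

T1 shear: x ← x − 1·y: (1, -3) → (4, -3); (-1, -3) → (2, -3); (1, -5) → (6, -5)
T2 shear: x ← x + 1·y: (4, -3) → (1, -3); (2, -3) → (-1, -3); (6, -5) → (1, -5)
T3 shear: y ← y + 2·x: (1, -3) → (1, -1); (-1, -3) → (-1, -5); (1, -5) → (1, -3)

image vertices: (1, -1), (-1, -5), (1, -3)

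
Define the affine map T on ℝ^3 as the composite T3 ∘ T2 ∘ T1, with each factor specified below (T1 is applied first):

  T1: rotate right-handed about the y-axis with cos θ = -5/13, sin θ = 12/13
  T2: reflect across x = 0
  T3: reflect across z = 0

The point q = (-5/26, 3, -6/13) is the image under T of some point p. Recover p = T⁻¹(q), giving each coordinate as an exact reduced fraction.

p = (-1/2, 3, 0)

T1 = [-5/13 0 12/13 0; 0 1 0 0; -12/13 0 -5/13 0; 0 0 0 1]
T2·T1 = [5/13 0 -12/13 0; 0 1 0 0; -12/13 0 -5/13 0; 0 0 0 1]
T3·…·T1 = [5/13 0 -12/13 0; 0 1 0 0; 12/13 0 5/13 0; 0 0 0 1]
det M = 1; M⁻¹ = [5/13 0 12/13 0; 0 1 0 0; -12/13 0 5/13 0; 0 0 0 1]
M⁻¹ · (-5/26, 3, -6/13)ᵀ = (-1/2, 3, 0)ᵀ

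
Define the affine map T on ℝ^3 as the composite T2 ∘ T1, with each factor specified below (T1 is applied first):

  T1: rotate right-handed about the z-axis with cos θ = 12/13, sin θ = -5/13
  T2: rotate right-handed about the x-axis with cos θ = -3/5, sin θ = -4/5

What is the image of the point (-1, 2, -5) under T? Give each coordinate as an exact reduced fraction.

T(p) = (-2/13, -347/65, 79/65)

T1 rotate right-handed about the z-axis with cos θ = 12/13, sin θ = -5/13: (-1, 2, -5) → (-2/13, 29/13, -5)
T2 rotate right-handed about the x-axis with cos θ = -3/5, sin θ = -4/5: (-2/13, 29/13, -5) → (-2/13, -347/65, 79/65)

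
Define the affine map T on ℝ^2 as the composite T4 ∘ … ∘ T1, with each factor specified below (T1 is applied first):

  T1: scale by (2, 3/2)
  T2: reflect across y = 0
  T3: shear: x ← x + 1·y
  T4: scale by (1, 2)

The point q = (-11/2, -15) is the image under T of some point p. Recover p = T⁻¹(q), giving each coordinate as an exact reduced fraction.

T1 = [2 0 0; 0 3/2 0; 0 0 1]
T2·T1 = [2 0 0; 0 -3/2 0; 0 0 1]
T3·…·T1 = [2 -3/2 0; 0 -3/2 0; 0 0 1]
T4·…·T1 = [2 -3/2 0; 0 -3 0; 0 0 1]
det M = -6; M⁻¹ = [1/2 -1/4 0; 0 -1/3 0; 0 0 1]
M⁻¹ · (-11/2, -15)ᵀ = (1, 5)ᵀ

p = (1, 5)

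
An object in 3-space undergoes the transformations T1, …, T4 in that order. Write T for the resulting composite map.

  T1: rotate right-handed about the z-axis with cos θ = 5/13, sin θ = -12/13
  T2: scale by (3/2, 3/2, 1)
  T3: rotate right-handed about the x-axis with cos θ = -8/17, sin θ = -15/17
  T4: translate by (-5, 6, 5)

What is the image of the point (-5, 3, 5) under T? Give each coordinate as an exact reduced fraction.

T1 rotate right-handed about the z-axis with cos θ = 5/13, sin θ = -12/13: (-5, 3, 5) → (11/13, 75/13, 5)
T2 scale by (3/2, 3/2, 1): (11/13, 75/13, 5) → (33/26, 225/26, 5)
T3 rotate right-handed about the x-axis with cos θ = -8/17, sin θ = -15/17: (33/26, 225/26, 5) → (33/26, 75/221, -4415/442)
T4 translate by (-5, 6, 5): (33/26, 75/221, -4415/442) → (-97/26, 1401/221, -2205/442)

T(p) = (-97/26, 1401/221, -2205/442)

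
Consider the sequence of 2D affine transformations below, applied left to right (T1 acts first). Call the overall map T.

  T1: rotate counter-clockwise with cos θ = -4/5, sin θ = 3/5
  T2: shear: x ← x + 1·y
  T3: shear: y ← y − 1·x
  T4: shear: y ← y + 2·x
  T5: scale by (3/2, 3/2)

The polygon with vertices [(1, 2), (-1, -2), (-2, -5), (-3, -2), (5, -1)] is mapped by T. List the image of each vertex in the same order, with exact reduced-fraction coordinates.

image vertices: (-9/2, -6), (9/2, 6), (111/10, 153/10), (51/10, 24/5), (3/5, 63/10)

T1 rotate counter-clockwise with cos θ = -4/5, sin θ = 3/5: (1, 2) → (-2, -1); (-1, -2) → (2, 1); (-2, -5) → (23/5, 14/5); (-3, -2) → (18/5, -1/5); (5, -1) → (-17/5, 19/5)
T2 shear: x ← x + 1·y: (-2, -1) → (-3, -1); (2, 1) → (3, 1); (23/5, 14/5) → (37/5, 14/5); (18/5, -1/5) → (17/5, -1/5); (-17/5, 19/5) → (2/5, 19/5)
T3 shear: y ← y − 1·x: (-3, -1) → (-3, 2); (3, 1) → (3, -2); (37/5, 14/5) → (37/5, -23/5); (17/5, -1/5) → (17/5, -18/5); (2/5, 19/5) → (2/5, 17/5)
T4 shear: y ← y + 2·x: (-3, 2) → (-3, -4); (3, -2) → (3, 4); (37/5, -23/5) → (37/5, 51/5); (17/5, -18/5) → (17/5, 16/5); (2/5, 17/5) → (2/5, 21/5)
T5 scale by (3/2, 3/2): (-3, -4) → (-9/2, -6); (3, 4) → (9/2, 6); (37/5, 51/5) → (111/10, 153/10); (17/5, 16/5) → (51/10, 24/5); (2/5, 21/5) → (3/5, 63/10)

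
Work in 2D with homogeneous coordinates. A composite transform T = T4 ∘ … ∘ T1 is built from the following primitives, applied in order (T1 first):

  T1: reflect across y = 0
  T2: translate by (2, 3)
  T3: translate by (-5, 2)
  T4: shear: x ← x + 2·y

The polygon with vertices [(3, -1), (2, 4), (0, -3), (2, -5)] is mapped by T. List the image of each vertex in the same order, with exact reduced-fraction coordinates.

T1 reflect across y = 0: (3, -1) → (3, 1); (2, 4) → (2, -4); (0, -3) → (0, 3); (2, -5) → (2, 5)
T2 translate by (2, 3): (3, 1) → (5, 4); (2, -4) → (4, -1); (0, 3) → (2, 6); (2, 5) → (4, 8)
T3 translate by (-5, 2): (5, 4) → (0, 6); (4, -1) → (-1, 1); (2, 6) → (-3, 8); (4, 8) → (-1, 10)
T4 shear: x ← x + 2·y: (0, 6) → (12, 6); (-1, 1) → (1, 1); (-3, 8) → (13, 8); (-1, 10) → (19, 10)

image vertices: (12, 6), (1, 1), (13, 8), (19, 10)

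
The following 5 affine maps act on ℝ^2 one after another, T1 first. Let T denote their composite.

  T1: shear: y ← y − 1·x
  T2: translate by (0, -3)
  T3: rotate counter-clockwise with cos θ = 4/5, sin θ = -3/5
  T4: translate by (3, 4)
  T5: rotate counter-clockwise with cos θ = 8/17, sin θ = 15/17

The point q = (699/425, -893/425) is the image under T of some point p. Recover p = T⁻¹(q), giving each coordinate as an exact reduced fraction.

p = (3/5, -4)

T1 = [1 0 0; -1 1 0; 0 0 1]
T2·T1 = [1 0 0; -1 1 -3; 0 0 1]
T3·…·T1 = [1/5 3/5 -9/5; -7/5 4/5 -12/5; 0 0 1]
T4·…·T1 = [1/5 3/5 6/5; -7/5 4/5 8/5; 0 0 1]
T5·…·T1 = [113/85 -36/85 -72/85; -41/85 77/85 154/85; 0 0 1]
det M = 1; M⁻¹ = [77/85 36/85 0; 41/85 113/85 -2; 0 0 1]
M⁻¹ · (699/425, -893/425)ᵀ = (3/5, -4)ᵀ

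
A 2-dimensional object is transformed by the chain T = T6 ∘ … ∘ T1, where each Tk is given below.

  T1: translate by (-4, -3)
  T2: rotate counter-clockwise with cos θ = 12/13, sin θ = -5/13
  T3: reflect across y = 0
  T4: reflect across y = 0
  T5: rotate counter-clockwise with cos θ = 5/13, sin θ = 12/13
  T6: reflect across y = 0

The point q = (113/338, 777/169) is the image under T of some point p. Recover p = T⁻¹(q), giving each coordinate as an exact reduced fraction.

p = (1, -1/2)

T1 = [1 0 -4; 0 1 -3; 0 0 1]
T2·T1 = [12/13 5/13 -63/13; -5/13 12/13 -16/13; 0 0 1]
T3·…·T1 = [12/13 5/13 -63/13; 5/13 -12/13 16/13; 0 0 1]
T4·…·T1 = [12/13 5/13 -63/13; -5/13 12/13 -16/13; 0 0 1]
T5·…·T1 = [120/169 -119/169 -123/169; 119/169 120/169 -836/169; 0 0 1]
T6·…·T1 = [120/169 -119/169 -123/169; -119/169 -120/169 836/169; 0 0 1]
det M = -1; M⁻¹ = [120/169 -119/169 4; -119/169 -120/169 3; 0 0 1]
M⁻¹ · (113/338, 777/169)ᵀ = (1, -1/2)ᵀ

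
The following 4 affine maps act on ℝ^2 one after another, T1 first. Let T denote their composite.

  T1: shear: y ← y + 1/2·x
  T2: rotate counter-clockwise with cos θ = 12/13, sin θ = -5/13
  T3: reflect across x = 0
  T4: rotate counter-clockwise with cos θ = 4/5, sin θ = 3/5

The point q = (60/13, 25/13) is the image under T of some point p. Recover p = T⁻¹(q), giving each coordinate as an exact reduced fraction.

p = (-4, -1)

T1 = [1 0 0; 1/2 1 0; 0 0 1]
T2·T1 = [29/26 5/13 0; 1/13 12/13 0; 0 0 1]
T3·…·T1 = [-29/26 -5/13 0; 1/13 12/13 0; 0 0 1]
T4·…·T1 = [-61/65 -56/65 0; -79/130 33/65 0; 0 0 1]
det M = -1; M⁻¹ = [-33/65 -56/65 0; -79/130 61/65 0; 0 0 1]
M⁻¹ · (60/13, 25/13)ᵀ = (-4, -1)ᵀ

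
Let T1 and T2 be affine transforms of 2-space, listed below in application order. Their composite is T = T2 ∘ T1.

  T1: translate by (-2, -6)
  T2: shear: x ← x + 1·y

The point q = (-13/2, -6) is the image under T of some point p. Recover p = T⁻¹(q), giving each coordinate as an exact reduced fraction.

T1 = [1 0 -2; 0 1 -6; 0 0 1]
T2·T1 = [1 1 -8; 0 1 -6; 0 0 1]
det M = 1; M⁻¹ = [1 -1 2; 0 1 6; 0 0 1]
M⁻¹ · (-13/2, -6)ᵀ = (3/2, 0)ᵀ

p = (3/2, 0)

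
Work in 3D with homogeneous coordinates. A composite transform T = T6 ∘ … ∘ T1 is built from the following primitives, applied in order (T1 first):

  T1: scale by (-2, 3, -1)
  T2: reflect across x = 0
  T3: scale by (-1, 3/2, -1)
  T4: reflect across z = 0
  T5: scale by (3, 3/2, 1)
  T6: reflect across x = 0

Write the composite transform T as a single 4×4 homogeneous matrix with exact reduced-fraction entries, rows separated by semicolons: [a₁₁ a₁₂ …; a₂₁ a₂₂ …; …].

T1 = [-2 0 0 0; 0 3 0 0; 0 0 -1 0; 0 0 0 1]
T2·T1 = [2 0 0 0; 0 3 0 0; 0 0 -1 0; 0 0 0 1]
T3·…·T1 = [-2 0 0 0; 0 9/2 0 0; 0 0 1 0; 0 0 0 1]
T4·…·T1 = [-2 0 0 0; 0 9/2 0 0; 0 0 -1 0; 0 0 0 1]
T5·…·T1 = [-6 0 0 0; 0 27/4 0 0; 0 0 -1 0; 0 0 0 1]
T6·…·T1 = [6 0 0 0; 0 27/4 0 0; 0 0 -1 0; 0 0 0 1]

T = [6 0 0 0; 0 27/4 0 0; 0 0 -1 0; 0 0 0 1]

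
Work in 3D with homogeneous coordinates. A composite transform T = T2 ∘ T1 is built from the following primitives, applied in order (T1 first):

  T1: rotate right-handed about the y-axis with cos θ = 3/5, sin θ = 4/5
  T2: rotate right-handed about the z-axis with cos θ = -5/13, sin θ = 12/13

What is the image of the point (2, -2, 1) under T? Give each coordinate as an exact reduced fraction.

T(p) = (14/13, 34/13, -1)

T1 rotate right-handed about the y-axis with cos θ = 3/5, sin θ = 4/5: (2, -2, 1) → (2, -2, -1)
T2 rotate right-handed about the z-axis with cos θ = -5/13, sin θ = 12/13: (2, -2, -1) → (14/13, 34/13, -1)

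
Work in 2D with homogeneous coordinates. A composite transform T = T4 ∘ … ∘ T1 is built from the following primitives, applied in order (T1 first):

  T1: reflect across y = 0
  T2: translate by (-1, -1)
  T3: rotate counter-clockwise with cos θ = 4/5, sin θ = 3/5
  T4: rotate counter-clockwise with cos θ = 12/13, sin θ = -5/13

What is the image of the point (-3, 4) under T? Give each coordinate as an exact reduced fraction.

T1 reflect across y = 0: (-3, 4) → (-3, -4)
T2 translate by (-1, -1): (-3, -4) → (-4, -5)
T3 rotate counter-clockwise with cos θ = 4/5, sin θ = 3/5: (-4, -5) → (-1/5, -32/5)
T4 rotate counter-clockwise with cos θ = 12/13, sin θ = -5/13: (-1/5, -32/5) → (-172/65, -379/65)

T(p) = (-172/65, -379/65)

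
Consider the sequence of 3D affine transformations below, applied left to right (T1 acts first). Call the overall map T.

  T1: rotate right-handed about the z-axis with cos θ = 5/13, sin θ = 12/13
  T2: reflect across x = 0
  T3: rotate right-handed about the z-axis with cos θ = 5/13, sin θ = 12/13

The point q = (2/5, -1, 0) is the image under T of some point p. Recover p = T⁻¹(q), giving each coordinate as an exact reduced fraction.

p = (-2/5, -1, 0)

T1 = [5/13 -12/13 0 0; 12/13 5/13 0 0; 0 0 1 0; 0 0 0 1]
T2·T1 = [-5/13 12/13 0 0; 12/13 5/13 0 0; 0 0 1 0; 0 0 0 1]
T3·…·T1 = [-1 0 0 0; 0 1 0 0; 0 0 1 0; 0 0 0 1]
det M = -1; M⁻¹ = [-1 0 0 0; 0 1 0 0; 0 0 1 0; 0 0 0 1]
M⁻¹ · (2/5, -1, 0)ᵀ = (-2/5, -1, 0)ᵀ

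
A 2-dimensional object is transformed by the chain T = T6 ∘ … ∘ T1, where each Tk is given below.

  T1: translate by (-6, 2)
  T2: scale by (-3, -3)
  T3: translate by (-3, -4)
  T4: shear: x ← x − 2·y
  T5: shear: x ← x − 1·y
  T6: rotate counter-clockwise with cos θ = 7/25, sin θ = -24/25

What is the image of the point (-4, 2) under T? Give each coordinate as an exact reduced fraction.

T1 translate by (-6, 2): (-4, 2) → (-10, 4)
T2 scale by (-3, -3): (-10, 4) → (30, -12)
T3 translate by (-3, -4): (30, -12) → (27, -16)
T4 shear: x ← x − 2·y: (27, -16) → (59, -16)
T5 shear: x ← x − 1·y: (59, -16) → (75, -16)
T6 rotate counter-clockwise with cos θ = 7/25, sin θ = -24/25: (75, -16) → (141/25, -1912/25)

T(p) = (141/25, -1912/25)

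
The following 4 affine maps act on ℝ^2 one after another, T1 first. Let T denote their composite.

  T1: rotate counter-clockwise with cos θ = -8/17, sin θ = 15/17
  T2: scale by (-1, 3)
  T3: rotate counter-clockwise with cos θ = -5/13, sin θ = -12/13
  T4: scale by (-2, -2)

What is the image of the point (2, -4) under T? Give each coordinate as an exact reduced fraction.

T(p) = (-4904/221, 804/221)

T1 rotate counter-clockwise with cos θ = -8/17, sin θ = 15/17: (2, -4) → (44/17, 62/17)
T2 scale by (-1, 3): (44/17, 62/17) → (-44/17, 186/17)
T3 rotate counter-clockwise with cos θ = -5/13, sin θ = -12/13: (-44/17, 186/17) → (2452/221, -402/221)
T4 scale by (-2, -2): (2452/221, -402/221) → (-4904/221, 804/221)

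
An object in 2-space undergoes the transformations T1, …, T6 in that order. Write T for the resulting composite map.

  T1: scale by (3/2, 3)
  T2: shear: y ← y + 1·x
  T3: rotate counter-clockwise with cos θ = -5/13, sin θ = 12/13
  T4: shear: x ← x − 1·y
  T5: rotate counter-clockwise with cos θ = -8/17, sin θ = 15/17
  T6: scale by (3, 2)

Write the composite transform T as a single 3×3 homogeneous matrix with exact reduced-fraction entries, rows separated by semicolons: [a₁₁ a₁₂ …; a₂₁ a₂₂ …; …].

T = [783/442 1179/221 0; -96/17 -30/17 0; 0 0 1]

T1 = [3/2 0 0; 0 3 0; 0 0 1]
T2·T1 = [3/2 0 0; 3/2 3 0; 0 0 1]
T3·…·T1 = [-51/26 -36/13 0; 21/26 -15/13 0; 0 0 1]
T4·…·T1 = [-36/13 -21/13 0; 21/26 -15/13 0; 0 0 1]
T5·…·T1 = [261/442 393/221 0; -48/17 -15/17 0; 0 0 1]
T6·…·T1 = [783/442 1179/221 0; -96/17 -30/17 0; 0 0 1]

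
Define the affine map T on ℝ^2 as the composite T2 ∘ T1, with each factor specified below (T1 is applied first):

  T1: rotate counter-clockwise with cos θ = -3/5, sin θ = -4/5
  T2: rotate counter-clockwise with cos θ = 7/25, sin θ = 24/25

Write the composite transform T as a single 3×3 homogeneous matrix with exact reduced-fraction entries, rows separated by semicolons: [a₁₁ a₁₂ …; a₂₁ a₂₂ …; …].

T1 = [-3/5 4/5 0; -4/5 -3/5 0; 0 0 1]
T2·T1 = [3/5 4/5 0; -4/5 3/5 0; 0 0 1]

T = [3/5 4/5 0; -4/5 3/5 0; 0 0 1]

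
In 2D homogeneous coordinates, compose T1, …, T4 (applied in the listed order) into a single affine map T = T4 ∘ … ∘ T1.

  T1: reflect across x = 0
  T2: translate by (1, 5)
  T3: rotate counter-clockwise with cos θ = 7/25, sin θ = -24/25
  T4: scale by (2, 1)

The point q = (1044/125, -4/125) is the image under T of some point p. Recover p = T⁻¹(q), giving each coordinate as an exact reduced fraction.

T1 = [-1 0 0; 0 1 0; 0 0 1]
T2·T1 = [-1 0 1; 0 1 5; 0 0 1]
T3·…·T1 = [-7/25 24/25 127/25; 24/25 7/25 11/25; 0 0 1]
T4·…·T1 = [-14/25 48/25 254/25; 24/25 7/25 11/25; 0 0 1]
det M = -2; M⁻¹ = [-7/50 24/25 1; 12/25 7/25 -5; 0 0 1]
M⁻¹ · (1044/125, -4/125)ᵀ = (-1/5, -1)ᵀ

p = (-1/5, -1)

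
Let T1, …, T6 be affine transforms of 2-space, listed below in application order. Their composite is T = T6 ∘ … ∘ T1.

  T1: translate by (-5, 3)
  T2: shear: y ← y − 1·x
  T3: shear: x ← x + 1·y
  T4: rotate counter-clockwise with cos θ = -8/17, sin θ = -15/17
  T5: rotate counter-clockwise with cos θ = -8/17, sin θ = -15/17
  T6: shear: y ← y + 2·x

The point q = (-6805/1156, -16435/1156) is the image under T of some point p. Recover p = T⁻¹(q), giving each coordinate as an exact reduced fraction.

p = (0, -7/4)

T1 = [1 0 -5; 0 1 3; 0 0 1]
T2·T1 = [1 0 -5; -1 1 8; 0 0 1]
T3·…·T1 = [0 1 3; -1 1 8; 0 0 1]
T4·…·T1 = [-15/17 7/17 96/17; 8/17 -23/17 -109/17; 0 0 1]
T5·…·T1 = [240/289 -401/289 -2403/289; 161/289 79/289 -568/289; 0 0 1]
T6·…·T1 = [240/289 -401/289 -2403/289; 641/289 -723/289 -5374/289; 0 0 1]
det M = 1; M⁻¹ = [-723/289 401/289 5; -641/289 240/289 -3; 0 0 1]
M⁻¹ · (-6805/1156, -16435/1156)ᵀ = (0, -7/4)ᵀ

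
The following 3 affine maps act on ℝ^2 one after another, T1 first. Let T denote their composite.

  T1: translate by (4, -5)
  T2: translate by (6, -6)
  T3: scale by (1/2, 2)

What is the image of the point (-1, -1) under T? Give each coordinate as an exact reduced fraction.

T(p) = (9/2, -24)

T1 translate by (4, -5): (-1, -1) → (3, -6)
T2 translate by (6, -6): (3, -6) → (9, -12)
T3 scale by (1/2, 2): (9, -12) → (9/2, -24)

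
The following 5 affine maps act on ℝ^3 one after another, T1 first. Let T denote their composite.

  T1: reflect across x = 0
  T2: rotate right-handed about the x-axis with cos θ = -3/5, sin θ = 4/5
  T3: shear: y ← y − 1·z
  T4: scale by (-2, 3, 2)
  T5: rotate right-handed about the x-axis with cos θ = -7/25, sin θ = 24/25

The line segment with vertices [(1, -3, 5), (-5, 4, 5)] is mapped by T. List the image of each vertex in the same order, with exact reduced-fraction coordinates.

image vertices: (2, 192/25, 306/25), (-10, 129/25, -478/25)

T1 reflect across x = 0: (1, -3, 5) → (-1, -3, 5); (-5, 4, 5) → (5, 4, 5)
T2 rotate right-handed about the x-axis with cos θ = -3/5, sin θ = 4/5: (-1, -3, 5) → (-1, -11/5, -27/5); (5, 4, 5) → (5, -32/5, 1/5)
T3 shear: y ← y − 1·z: (-1, -11/5, -27/5) → (-1, 16/5, -27/5); (5, -32/5, 1/5) → (5, -33/5, 1/5)
T4 scale by (-2, 3, 2): (-1, 16/5, -27/5) → (2, 48/5, -54/5); (5, -33/5, 1/5) → (-10, -99/5, 2/5)
T5 rotate right-handed about the x-axis with cos θ = -7/25, sin θ = 24/25: (2, 48/5, -54/5) → (2, 192/25, 306/25); (-10, -99/5, 2/5) → (-10, 129/25, -478/25)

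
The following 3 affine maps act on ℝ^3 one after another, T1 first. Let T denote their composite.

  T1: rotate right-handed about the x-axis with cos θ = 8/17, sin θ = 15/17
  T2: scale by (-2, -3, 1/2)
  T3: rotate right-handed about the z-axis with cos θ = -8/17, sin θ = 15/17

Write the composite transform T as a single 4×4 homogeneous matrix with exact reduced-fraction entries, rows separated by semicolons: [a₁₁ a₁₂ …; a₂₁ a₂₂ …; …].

T = [16/17 360/289 -675/289 0; -30/17 192/289 -360/289 0; 0 15/34 4/17 0; 0 0 0 1]

T1 = [1 0 0 0; 0 8/17 -15/17 0; 0 15/17 8/17 0; 0 0 0 1]
T2·T1 = [-2 0 0 0; 0 -24/17 45/17 0; 0 15/34 4/17 0; 0 0 0 1]
T3·…·T1 = [16/17 360/289 -675/289 0; -30/17 192/289 -360/289 0; 0 15/34 4/17 0; 0 0 0 1]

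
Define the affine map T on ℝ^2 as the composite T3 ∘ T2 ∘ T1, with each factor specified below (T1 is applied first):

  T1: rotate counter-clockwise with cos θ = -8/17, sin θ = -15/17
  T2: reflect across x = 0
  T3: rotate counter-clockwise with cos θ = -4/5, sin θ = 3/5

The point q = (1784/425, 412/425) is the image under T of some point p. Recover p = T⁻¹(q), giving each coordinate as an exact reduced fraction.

p = (8/5, 4)

T1 = [-8/17 15/17 0; -15/17 -8/17 0; 0 0 1]
T2·T1 = [8/17 -15/17 0; -15/17 -8/17 0; 0 0 1]
T3·…·T1 = [13/85 84/85 0; 84/85 -13/85 0; 0 0 1]
det M = -1; M⁻¹ = [13/85 84/85 0; 84/85 -13/85 0; 0 0 1]
M⁻¹ · (1784/425, 412/425)ᵀ = (8/5, 4)ᵀ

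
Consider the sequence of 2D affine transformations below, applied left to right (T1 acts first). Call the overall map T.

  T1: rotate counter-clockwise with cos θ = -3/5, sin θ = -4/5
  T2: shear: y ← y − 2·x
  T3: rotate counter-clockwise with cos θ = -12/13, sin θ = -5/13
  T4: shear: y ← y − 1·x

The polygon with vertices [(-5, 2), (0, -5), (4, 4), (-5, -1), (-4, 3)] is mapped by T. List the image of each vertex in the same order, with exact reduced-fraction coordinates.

T1 rotate counter-clockwise with cos θ = -3/5, sin θ = -4/5: (-5, 2) → (23/5, 14/5); (0, -5) → (-4, 3); (4, 4) → (4/5, -28/5); (-5, -1) → (11/5, 23/5); (-4, 3) → (24/5, 7/5)
T2 shear: y ← y − 2·x: (23/5, 14/5) → (23/5, -32/5); (-4, 3) → (-4, 11); (4/5, -28/5) → (4/5, -36/5); (11/5, 23/5) → (11/5, 1/5); (24/5, 7/5) → (24/5, -41/5)
T3 rotate counter-clockwise with cos θ = -12/13, sin θ = -5/13: (23/5, -32/5) → (-436/65, 269/65); (-4, 11) → (103/13, -112/13); (4/5, -36/5) → (-228/65, 412/65); (11/5, 1/5) → (-127/65, -67/65); (24/5, -41/5) → (-493/65, 372/65)
T4 shear: y ← y − 1·x: (-436/65, 269/65) → (-436/65, 141/13); (103/13, -112/13) → (103/13, -215/13); (-228/65, 412/65) → (-228/65, 128/13); (-127/65, -67/65) → (-127/65, 12/13); (-493/65, 372/65) → (-493/65, 173/13)

image vertices: (-436/65, 141/13), (103/13, -215/13), (-228/65, 128/13), (-127/65, 12/13), (-493/65, 173/13)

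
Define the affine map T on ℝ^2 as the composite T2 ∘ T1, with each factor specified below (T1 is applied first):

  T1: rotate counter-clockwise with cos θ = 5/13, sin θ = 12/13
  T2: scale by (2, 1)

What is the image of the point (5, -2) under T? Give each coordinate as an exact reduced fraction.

T(p) = (98/13, 50/13)

T1 rotate counter-clockwise with cos θ = 5/13, sin θ = 12/13: (5, -2) → (49/13, 50/13)
T2 scale by (2, 1): (49/13, 50/13) → (98/13, 50/13)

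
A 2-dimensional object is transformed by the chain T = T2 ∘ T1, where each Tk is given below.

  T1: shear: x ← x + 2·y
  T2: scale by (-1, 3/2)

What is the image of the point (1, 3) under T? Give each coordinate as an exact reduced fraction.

T1 shear: x ← x + 2·y: (1, 3) → (7, 3)
T2 scale by (-1, 3/2): (7, 3) → (-7, 9/2)

T(p) = (-7, 9/2)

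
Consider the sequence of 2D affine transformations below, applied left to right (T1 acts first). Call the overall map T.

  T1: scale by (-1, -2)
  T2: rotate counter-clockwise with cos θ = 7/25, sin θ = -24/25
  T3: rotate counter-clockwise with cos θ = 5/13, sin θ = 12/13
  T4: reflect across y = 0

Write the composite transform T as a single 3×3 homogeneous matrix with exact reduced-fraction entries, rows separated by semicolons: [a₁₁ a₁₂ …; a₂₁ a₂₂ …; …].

T = [-323/325 -72/325 0; -36/325 646/325 0; 0 0 1]

T1 = [-1 0 0; 0 -2 0; 0 0 1]
T2·T1 = [-7/25 -48/25 0; 24/25 -14/25 0; 0 0 1]
T3·…·T1 = [-323/325 -72/325 0; 36/325 -646/325 0; 0 0 1]
T4·…·T1 = [-323/325 -72/325 0; -36/325 646/325 0; 0 0 1]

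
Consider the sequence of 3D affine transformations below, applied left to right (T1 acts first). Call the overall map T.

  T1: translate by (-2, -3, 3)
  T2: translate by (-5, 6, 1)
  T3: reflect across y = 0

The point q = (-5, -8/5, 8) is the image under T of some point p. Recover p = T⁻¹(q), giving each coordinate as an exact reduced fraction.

T1 = [1 0 0 -2; 0 1 0 -3; 0 0 1 3; 0 0 0 1]
T2·T1 = [1 0 0 -7; 0 1 0 3; 0 0 1 4; 0 0 0 1]
T3·…·T1 = [1 0 0 -7; 0 -1 0 -3; 0 0 1 4; 0 0 0 1]
det M = -1; M⁻¹ = [1 0 0 7; 0 -1 0 -3; 0 0 1 -4; 0 0 0 1]
M⁻¹ · (-5, -8/5, 8)ᵀ = (2, -7/5, 4)ᵀ

p = (2, -7/5, 4)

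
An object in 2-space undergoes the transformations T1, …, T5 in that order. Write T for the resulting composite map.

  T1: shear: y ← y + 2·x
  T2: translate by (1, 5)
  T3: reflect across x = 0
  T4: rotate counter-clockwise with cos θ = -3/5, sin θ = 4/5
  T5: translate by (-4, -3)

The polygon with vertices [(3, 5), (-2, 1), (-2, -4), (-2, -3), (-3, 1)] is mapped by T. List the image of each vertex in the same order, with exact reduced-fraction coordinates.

image vertices: (-72/5, -79/5), (-31/5, -17/5), (-11/5, -2/5), (-3, -1), (-26/5, -7/5)

T1 shear: y ← y + 2·x: (3, 5) → (3, 11); (-2, 1) → (-2, -3); (-2, -4) → (-2, -8); (-2, -3) → (-2, -7); (-3, 1) → (-3, -5)
T2 translate by (1, 5): (3, 11) → (4, 16); (-2, -3) → (-1, 2); (-2, -8) → (-1, -3); (-2, -7) → (-1, -2); (-3, -5) → (-2, 0)
T3 reflect across x = 0: (4, 16) → (-4, 16); (-1, 2) → (1, 2); (-1, -3) → (1, -3); (-1, -2) → (1, -2); (-2, 0) → (2, 0)
T4 rotate counter-clockwise with cos θ = -3/5, sin θ = 4/5: (-4, 16) → (-52/5, -64/5); (1, 2) → (-11/5, -2/5); (1, -3) → (9/5, 13/5); (1, -2) → (1, 2); (2, 0) → (-6/5, 8/5)
T5 translate by (-4, -3): (-52/5, -64/5) → (-72/5, -79/5); (-11/5, -2/5) → (-31/5, -17/5); (9/5, 13/5) → (-11/5, -2/5); (1, 2) → (-3, -1); (-6/5, 8/5) → (-26/5, -7/5)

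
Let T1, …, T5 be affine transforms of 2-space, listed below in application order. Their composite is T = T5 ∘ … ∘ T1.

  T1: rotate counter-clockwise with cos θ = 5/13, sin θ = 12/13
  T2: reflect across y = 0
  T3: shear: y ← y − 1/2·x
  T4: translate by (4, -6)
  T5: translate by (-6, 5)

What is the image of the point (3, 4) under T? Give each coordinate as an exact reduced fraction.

T(p) = (-59/13, -105/26)

T1 rotate counter-clockwise with cos θ = 5/13, sin θ = 12/13: (3, 4) → (-33/13, 56/13)
T2 reflect across y = 0: (-33/13, 56/13) → (-33/13, -56/13)
T3 shear: y ← y − 1/2·x: (-33/13, -56/13) → (-33/13, -79/26)
T4 translate by (4, -6): (-33/13, -79/26) → (19/13, -235/26)
T5 translate by (-6, 5): (19/13, -235/26) → (-59/13, -105/26)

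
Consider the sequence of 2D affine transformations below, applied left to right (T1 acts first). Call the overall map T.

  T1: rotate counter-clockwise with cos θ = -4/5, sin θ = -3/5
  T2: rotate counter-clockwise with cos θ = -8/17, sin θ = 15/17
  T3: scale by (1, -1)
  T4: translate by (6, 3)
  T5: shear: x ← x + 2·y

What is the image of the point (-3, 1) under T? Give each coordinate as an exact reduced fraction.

T1 rotate counter-clockwise with cos θ = -4/5, sin θ = -3/5: (-3, 1) → (3, 1)
T2 rotate counter-clockwise with cos θ = -8/17, sin θ = 15/17: (3, 1) → (-39/17, 37/17)
T3 scale by (1, -1): (-39/17, 37/17) → (-39/17, -37/17)
T4 translate by (6, 3): (-39/17, -37/17) → (63/17, 14/17)
T5 shear: x ← x + 2·y: (63/17, 14/17) → (91/17, 14/17)

T(p) = (91/17, 14/17)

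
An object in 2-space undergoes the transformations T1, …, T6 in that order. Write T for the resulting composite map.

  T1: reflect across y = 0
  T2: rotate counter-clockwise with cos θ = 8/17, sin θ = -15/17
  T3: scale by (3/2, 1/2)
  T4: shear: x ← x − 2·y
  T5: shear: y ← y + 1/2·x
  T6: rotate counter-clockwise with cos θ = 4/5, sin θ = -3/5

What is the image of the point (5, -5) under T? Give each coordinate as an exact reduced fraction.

T1 reflect across y = 0: (5, -5) → (5, 5)
T2 rotate counter-clockwise with cos θ = 8/17, sin θ = -15/17: (5, 5) → (115/17, -35/17)
T3 scale by (3/2, 1/2): (115/17, -35/17) → (345/34, -35/34)
T4 shear: x ← x − 2·y: (345/34, -35/34) → (415/34, -35/34)
T5 shear: y ← y + 1/2·x: (415/34, -35/34) → (415/34, 345/68)
T6 rotate counter-clockwise with cos θ = 4/5, sin θ = -3/5: (415/34, 345/68) → (871/68, -111/34)

T(p) = (871/68, -111/34)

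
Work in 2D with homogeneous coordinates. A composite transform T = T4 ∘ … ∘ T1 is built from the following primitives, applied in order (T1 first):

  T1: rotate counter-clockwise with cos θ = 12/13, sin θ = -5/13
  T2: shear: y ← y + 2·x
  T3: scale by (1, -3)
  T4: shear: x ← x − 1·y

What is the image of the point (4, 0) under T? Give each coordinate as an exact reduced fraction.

T(p) = (276/13, -228/13)

T1 rotate counter-clockwise with cos θ = 12/13, sin θ = -5/13: (4, 0) → (48/13, -20/13)
T2 shear: y ← y + 2·x: (48/13, -20/13) → (48/13, 76/13)
T3 scale by (1, -3): (48/13, 76/13) → (48/13, -228/13)
T4 shear: x ← x − 1·y: (48/13, -228/13) → (276/13, -228/13)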